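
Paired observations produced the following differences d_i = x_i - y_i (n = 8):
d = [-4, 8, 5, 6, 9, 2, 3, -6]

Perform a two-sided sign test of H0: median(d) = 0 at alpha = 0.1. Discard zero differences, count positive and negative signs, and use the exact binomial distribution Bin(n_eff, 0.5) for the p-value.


Step 1: Discard zero differences. Original n = 8; n_eff = number of nonzero differences = 8.
Nonzero differences (with sign): -4, +8, +5, +6, +9, +2, +3, -6
Step 2: Count signs: positive = 6, negative = 2.
Step 3: Under H0: P(positive) = 0.5, so the number of positives S ~ Bin(8, 0.5).
Step 4: Two-sided exact p-value = sum of Bin(8,0.5) probabilities at or below the observed probability = 0.289062.
Step 5: alpha = 0.1. fail to reject H0.

n_eff = 8, pos = 6, neg = 2, p = 0.289062, fail to reject H0.


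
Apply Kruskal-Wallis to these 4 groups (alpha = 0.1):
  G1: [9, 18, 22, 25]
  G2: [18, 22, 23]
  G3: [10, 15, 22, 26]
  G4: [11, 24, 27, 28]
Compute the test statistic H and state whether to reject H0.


Step 1: Combine all N = 15 observations and assign midranks.
sorted (value, group, rank): (9,G1,1), (10,G3,2), (11,G4,3), (15,G3,4), (18,G1,5.5), (18,G2,5.5), (22,G1,8), (22,G2,8), (22,G3,8), (23,G2,10), (24,G4,11), (25,G1,12), (26,G3,13), (27,G4,14), (28,G4,15)
Step 2: Sum ranks within each group.
R_1 = 26.5 (n_1 = 4)
R_2 = 23.5 (n_2 = 3)
R_3 = 27 (n_3 = 4)
R_4 = 43 (n_4 = 4)
Step 3: H = 12/(N(N+1)) * sum(R_i^2/n_i) - 3(N+1)
     = 12/(15*16) * (26.5^2/4 + 23.5^2/3 + 27^2/4 + 43^2/4) - 3*16
     = 0.050000 * 1004.15 - 48
     = 2.207292.
Step 4: Ties present; correction factor C = 1 - 30/(15^3 - 15) = 0.991071. Corrected H = 2.207292 / 0.991071 = 2.227177.
Step 5: Under H0, H ~ chi^2(3); p-value = 0.526615.
Step 6: alpha = 0.1. fail to reject H0.

H = 2.2272, df = 3, p = 0.526615, fail to reject H0.


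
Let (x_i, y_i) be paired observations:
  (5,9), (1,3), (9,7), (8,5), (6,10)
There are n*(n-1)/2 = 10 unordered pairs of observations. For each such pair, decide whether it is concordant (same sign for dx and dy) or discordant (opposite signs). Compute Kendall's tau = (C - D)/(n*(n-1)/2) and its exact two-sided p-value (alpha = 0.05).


Step 1: Enumerate the 10 unordered pairs (i,j) with i<j and classify each by sign(x_j-x_i) * sign(y_j-y_i).
  (1,2):dx=-4,dy=-6->C; (1,3):dx=+4,dy=-2->D; (1,4):dx=+3,dy=-4->D; (1,5):dx=+1,dy=+1->C
  (2,3):dx=+8,dy=+4->C; (2,4):dx=+7,dy=+2->C; (2,5):dx=+5,dy=+7->C; (3,4):dx=-1,dy=-2->C
  (3,5):dx=-3,dy=+3->D; (4,5):dx=-2,dy=+5->D
Step 2: C = 6, D = 4, total pairs = 10.
Step 3: tau = (C - D)/(n(n-1)/2) = (6 - 4)/10 = 0.200000.
Step 4: Exact two-sided p-value (enumerate n! = 120 permutations of y under H0): p = 0.816667.
Step 5: alpha = 0.05. fail to reject H0.

tau_b = 0.2000 (C=6, D=4), p = 0.816667, fail to reject H0.


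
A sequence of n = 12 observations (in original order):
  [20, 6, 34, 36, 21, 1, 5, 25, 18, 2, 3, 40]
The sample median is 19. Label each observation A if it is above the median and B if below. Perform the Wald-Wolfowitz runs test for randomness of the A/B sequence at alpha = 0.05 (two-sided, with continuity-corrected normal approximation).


Step 1: Compute median = 19; label A = above, B = below.
Labels in order: ABAAABBABBBA  (n_A = 6, n_B = 6)
Step 2: Count runs R = 7.
Step 3: Under H0 (random ordering), E[R] = 2*n_A*n_B/(n_A+n_B) + 1 = 2*6*6/12 + 1 = 7.0000.
        Var[R] = 2*n_A*n_B*(2*n_A*n_B - n_A - n_B) / ((n_A+n_B)^2 * (n_A+n_B-1)) = 4320/1584 = 2.7273.
        SD[R] = 1.6514.
Step 4: R = E[R], so z = 0 with no continuity correction.
Step 5: Two-sided p-value via normal approximation = 2*(1 - Phi(|z|)) = 1.000000.
Step 6: alpha = 0.05. fail to reject H0.

R = 7, z = 0.0000, p = 1.000000, fail to reject H0.


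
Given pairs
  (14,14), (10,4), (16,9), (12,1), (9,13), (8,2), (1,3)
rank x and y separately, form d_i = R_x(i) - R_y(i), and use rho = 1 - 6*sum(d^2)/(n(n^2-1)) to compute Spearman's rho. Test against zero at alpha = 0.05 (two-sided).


Step 1: Rank x and y separately (midranks; no ties here).
rank(x): 14->6, 10->4, 16->7, 12->5, 9->3, 8->2, 1->1
rank(y): 14->7, 4->4, 9->5, 1->1, 13->6, 2->2, 3->3
Step 2: d_i = R_x(i) - R_y(i); compute d_i^2.
  (6-7)^2=1, (4-4)^2=0, (7-5)^2=4, (5-1)^2=16, (3-6)^2=9, (2-2)^2=0, (1-3)^2=4
sum(d^2) = 34.
Step 3: rho = 1 - 6*34 / (7*(7^2 - 1)) = 1 - 204/336 = 0.392857.
Step 4: Under H0, t = rho * sqrt((n-2)/(1-rho^2)) = 0.9553 ~ t(5).
Step 5: Two-sided p-value from the t-distribution with 5 df = 0.383317.
Step 6: alpha = 0.05. fail to reject H0.

rho = 0.3929, p = 0.383317, fail to reject H0 at alpha = 0.05.


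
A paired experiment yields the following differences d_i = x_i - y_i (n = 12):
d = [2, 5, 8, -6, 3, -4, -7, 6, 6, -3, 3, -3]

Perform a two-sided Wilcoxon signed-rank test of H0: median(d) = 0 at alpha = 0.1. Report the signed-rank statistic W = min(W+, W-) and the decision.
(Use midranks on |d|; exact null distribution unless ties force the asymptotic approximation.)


Step 1: Drop any zero differences (none here) and take |d_i|.
|d| = [2, 5, 8, 6, 3, 4, 7, 6, 6, 3, 3, 3]
Step 2: Midrank |d_i| (ties get averaged ranks).
ranks: |2|->1, |5|->7, |8|->12, |6|->9, |3|->3.5, |4|->6, |7|->11, |6|->9, |6|->9, |3|->3.5, |3|->3.5, |3|->3.5
Step 3: Attach original signs; sum ranks with positive sign and with negative sign.
W+ = 1 + 7 + 12 + 3.5 + 9 + 9 + 3.5 = 45
W- = 9 + 6 + 11 + 3.5 + 3.5 = 33
(Check: W+ + W- = 78 should equal n(n+1)/2 = 78.)
Step 4: Test statistic W = min(W+, W-) = 33.
Step 5: Ties in |d|, so use the tie-corrected normal approximation.
        E[W] = n(n+1)/4 = 12*13/4 = 39.
        Tie groups: |d|=3 (t=4), |d|=6 (t=3); sum(t^3 - t) = 84.
        Var[W] = n(n+1)(2n+1)/24 - sum(t^3-t)/48 = 3900/24 - 84/48 = 160.75.
        z = (W - E[W]) / sqrt(Var[W]) = (33 - 39) / 12.6787 = -0.4732.
        Two-sided p = 2*Phi(z) = 0.636046.
Step 6: alpha = 0.1. fail to reject H0.

W+ = 45, W- = 33, W = min = 33, p = 0.636046, fail to reject H0.


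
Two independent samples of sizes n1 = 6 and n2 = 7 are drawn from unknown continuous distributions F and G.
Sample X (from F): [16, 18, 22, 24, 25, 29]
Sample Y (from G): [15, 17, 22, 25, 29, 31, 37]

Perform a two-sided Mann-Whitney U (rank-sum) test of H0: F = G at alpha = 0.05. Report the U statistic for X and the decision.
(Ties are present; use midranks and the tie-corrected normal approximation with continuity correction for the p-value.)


Step 1: Combine and sort all 13 observations; assign midranks.
sorted (value, group): (15,Y), (16,X), (17,Y), (18,X), (22,X), (22,Y), (24,X), (25,X), (25,Y), (29,X), (29,Y), (31,Y), (37,Y)
ranks: 15->1, 16->2, 17->3, 18->4, 22->5.5, 22->5.5, 24->7, 25->8.5, 25->8.5, 29->10.5, 29->10.5, 31->12, 37->13
Step 2: Rank sum for X: R1 = 2 + 4 + 5.5 + 7 + 8.5 + 10.5 = 37.5.
Step 3: U_X = R1 - n1(n1+1)/2 = 37.5 - 6*7/2 = 37.5 - 21 = 16.5.
       U_Y = n1*n2 - U_X = 42 - 16.5 = 25.5.
Step 4: Ties are present, so use the tie-corrected normal approximation (with continuity correction) for the p-value.
Step 5: p-value = 0.566104; compare to alpha = 0.05. fail to reject H0.

U_X = 16.5, p = 0.566104, fail to reject H0 at alpha = 0.05.


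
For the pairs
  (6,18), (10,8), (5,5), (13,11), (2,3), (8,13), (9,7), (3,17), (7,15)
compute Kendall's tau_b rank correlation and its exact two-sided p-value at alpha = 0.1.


Step 1: Enumerate the 36 unordered pairs (i,j) with i<j and classify each by sign(x_j-x_i) * sign(y_j-y_i).
  (1,2):dx=+4,dy=-10->D; (1,3):dx=-1,dy=-13->C; (1,4):dx=+7,dy=-7->D; (1,5):dx=-4,dy=-15->C
  (1,6):dx=+2,dy=-5->D; (1,7):dx=+3,dy=-11->D; (1,8):dx=-3,dy=-1->C; (1,9):dx=+1,dy=-3->D
  (2,3):dx=-5,dy=-3->C; (2,4):dx=+3,dy=+3->C; (2,5):dx=-8,dy=-5->C; (2,6):dx=-2,dy=+5->D
  (2,7):dx=-1,dy=-1->C; (2,8):dx=-7,dy=+9->D; (2,9):dx=-3,dy=+7->D; (3,4):dx=+8,dy=+6->C
  (3,5):dx=-3,dy=-2->C; (3,6):dx=+3,dy=+8->C; (3,7):dx=+4,dy=+2->C; (3,8):dx=-2,dy=+12->D
  (3,9):dx=+2,dy=+10->C; (4,5):dx=-11,dy=-8->C; (4,6):dx=-5,dy=+2->D; (4,7):dx=-4,dy=-4->C
  (4,8):dx=-10,dy=+6->D; (4,9):dx=-6,dy=+4->D; (5,6):dx=+6,dy=+10->C; (5,7):dx=+7,dy=+4->C
  (5,8):dx=+1,dy=+14->C; (5,9):dx=+5,dy=+12->C; (6,7):dx=+1,dy=-6->D; (6,8):dx=-5,dy=+4->D
  (6,9):dx=-1,dy=+2->D; (7,8):dx=-6,dy=+10->D; (7,9):dx=-2,dy=+8->D; (8,9):dx=+4,dy=-2->D
Step 2: C = 18, D = 18, total pairs = 36.
Step 3: tau = (C - D)/(n(n-1)/2) = (18 - 18)/36 = 0.000000.
Step 4: Exact two-sided p-value (enumerate n! = 362880 permutations of y under H0): p = 1.000000.
Step 5: alpha = 0.1. fail to reject H0.

tau_b = 0.0000 (C=18, D=18), p = 1.000000, fail to reject H0.


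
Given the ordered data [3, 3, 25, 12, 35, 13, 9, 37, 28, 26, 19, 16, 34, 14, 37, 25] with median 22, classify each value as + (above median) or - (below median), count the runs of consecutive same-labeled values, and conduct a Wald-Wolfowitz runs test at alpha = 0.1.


Step 1: Compute median = 22; label A = above, B = below.
Labels in order: BBABABBAAABBABAA  (n_A = 8, n_B = 8)
Step 2: Count runs R = 10.
Step 3: Under H0 (random ordering), E[R] = 2*n_A*n_B/(n_A+n_B) + 1 = 2*8*8/16 + 1 = 9.0000.
        Var[R] = 2*n_A*n_B*(2*n_A*n_B - n_A - n_B) / ((n_A+n_B)^2 * (n_A+n_B-1)) = 14336/3840 = 3.7333.
        SD[R] = 1.9322.
Step 4: Continuity-corrected z = (R - 0.5 - E[R]) / SD[R] = (10 - 0.5 - 9.0000) / 1.9322 = 0.2588.
Step 5: Two-sided p-value via normal approximation = 2*(1 - Phi(|z|)) = 0.795809.
Step 6: alpha = 0.1. fail to reject H0.

R = 10, z = 0.2588, p = 0.795809, fail to reject H0.


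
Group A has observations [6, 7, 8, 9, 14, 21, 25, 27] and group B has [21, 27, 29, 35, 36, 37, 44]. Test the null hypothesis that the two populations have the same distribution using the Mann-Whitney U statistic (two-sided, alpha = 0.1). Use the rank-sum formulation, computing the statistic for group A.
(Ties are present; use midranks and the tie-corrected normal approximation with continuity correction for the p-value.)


Step 1: Combine and sort all 15 observations; assign midranks.
sorted (value, group): (6,X), (7,X), (8,X), (9,X), (14,X), (21,X), (21,Y), (25,X), (27,X), (27,Y), (29,Y), (35,Y), (36,Y), (37,Y), (44,Y)
ranks: 6->1, 7->2, 8->3, 9->4, 14->5, 21->6.5, 21->6.5, 25->8, 27->9.5, 27->9.5, 29->11, 35->12, 36->13, 37->14, 44->15
Step 2: Rank sum for X: R1 = 1 + 2 + 3 + 4 + 5 + 6.5 + 8 + 9.5 = 39.
Step 3: U_X = R1 - n1(n1+1)/2 = 39 - 8*9/2 = 39 - 36 = 3.
       U_Y = n1*n2 - U_X = 56 - 3 = 53.
Step 4: Ties are present, so use the tie-corrected normal approximation (with continuity correction) for the p-value.
Step 5: p-value = 0.004506; compare to alpha = 0.1. reject H0.

U_X = 3, p = 0.004506, reject H0 at alpha = 0.1.


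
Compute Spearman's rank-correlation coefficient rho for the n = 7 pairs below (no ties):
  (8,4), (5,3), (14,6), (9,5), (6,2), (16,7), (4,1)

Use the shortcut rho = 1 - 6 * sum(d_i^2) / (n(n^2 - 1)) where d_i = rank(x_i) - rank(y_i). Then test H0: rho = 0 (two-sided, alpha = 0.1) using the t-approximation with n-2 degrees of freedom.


Step 1: Rank x and y separately (midranks; no ties here).
rank(x): 8->4, 5->2, 14->6, 9->5, 6->3, 16->7, 4->1
rank(y): 4->4, 3->3, 6->6, 5->5, 2->2, 7->7, 1->1
Step 2: d_i = R_x(i) - R_y(i); compute d_i^2.
  (4-4)^2=0, (2-3)^2=1, (6-6)^2=0, (5-5)^2=0, (3-2)^2=1, (7-7)^2=0, (1-1)^2=0
sum(d^2) = 2.
Step 3: rho = 1 - 6*2 / (7*(7^2 - 1)) = 1 - 12/336 = 0.964286.
Step 4: Under H0, t = rho * sqrt((n-2)/(1-rho^2)) = 8.1408 ~ t(5).
Step 5: Two-sided p-value from the t-distribution with 5 df = 0.000454.
Step 6: alpha = 0.1. reject H0.

rho = 0.9643, p = 0.000454, reject H0 at alpha = 0.1.


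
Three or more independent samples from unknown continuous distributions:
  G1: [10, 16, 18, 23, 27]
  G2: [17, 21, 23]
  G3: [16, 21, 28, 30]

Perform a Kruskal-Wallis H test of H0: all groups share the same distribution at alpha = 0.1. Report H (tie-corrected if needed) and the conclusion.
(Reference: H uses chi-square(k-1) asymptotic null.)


Step 1: Combine all N = 12 observations and assign midranks.
sorted (value, group, rank): (10,G1,1), (16,G1,2.5), (16,G3,2.5), (17,G2,4), (18,G1,5), (21,G2,6.5), (21,G3,6.5), (23,G1,8.5), (23,G2,8.5), (27,G1,10), (28,G3,11), (30,G3,12)
Step 2: Sum ranks within each group.
R_1 = 27 (n_1 = 5)
R_2 = 19 (n_2 = 3)
R_3 = 32 (n_3 = 4)
Step 3: H = 12/(N(N+1)) * sum(R_i^2/n_i) - 3(N+1)
     = 12/(12*13) * (27^2/5 + 19^2/3 + 32^2/4) - 3*13
     = 0.076923 * 522.133 - 39
     = 1.164103.
Step 4: Ties present; correction factor C = 1 - 18/(12^3 - 12) = 0.989510. Corrected H = 1.164103 / 0.989510 = 1.176443.
Step 5: Under H0, H ~ chi^2(2); p-value = 0.555314.
Step 6: alpha = 0.1. fail to reject H0.

H = 1.1764, df = 2, p = 0.555314, fail to reject H0.


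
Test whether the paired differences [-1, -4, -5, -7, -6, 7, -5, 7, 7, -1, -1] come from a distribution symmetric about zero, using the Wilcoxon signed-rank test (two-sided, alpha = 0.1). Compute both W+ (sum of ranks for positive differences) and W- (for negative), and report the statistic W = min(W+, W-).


Step 1: Drop any zero differences (none here) and take |d_i|.
|d| = [1, 4, 5, 7, 6, 7, 5, 7, 7, 1, 1]
Step 2: Midrank |d_i| (ties get averaged ranks).
ranks: |1|->2, |4|->4, |5|->5.5, |7|->9.5, |6|->7, |7|->9.5, |5|->5.5, |7|->9.5, |7|->9.5, |1|->2, |1|->2
Step 3: Attach original signs; sum ranks with positive sign and with negative sign.
W+ = 9.5 + 9.5 + 9.5 = 28.5
W- = 2 + 4 + 5.5 + 9.5 + 7 + 5.5 + 2 + 2 = 37.5
(Check: W+ + W- = 66 should equal n(n+1)/2 = 66.)
Step 4: Test statistic W = min(W+, W-) = 28.5.
Step 5: Ties in |d|, so use the tie-corrected normal approximation.
        E[W] = n(n+1)/4 = 11*12/4 = 33.
        Tie groups: |d|=1 (t=3), |d|=5 (t=2), |d|=7 (t=4); sum(t^3 - t) = 90.
        Var[W] = n(n+1)(2n+1)/24 - sum(t^3-t)/48 = 3036/24 - 90/48 = 124.625.
        z = (W - E[W]) / sqrt(Var[W]) = (28.5 - 33) / 11.1636 = -0.4031.
        Two-sided p = 2*Phi(z) = 0.686877.
Step 6: alpha = 0.1. fail to reject H0.

W+ = 28.5, W- = 37.5, W = min = 28.5, p = 0.686877, fail to reject H0.


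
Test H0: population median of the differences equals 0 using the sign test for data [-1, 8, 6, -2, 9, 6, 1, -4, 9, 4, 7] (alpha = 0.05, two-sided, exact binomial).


Step 1: Discard zero differences. Original n = 11; n_eff = number of nonzero differences = 11.
Nonzero differences (with sign): -1, +8, +6, -2, +9, +6, +1, -4, +9, +4, +7
Step 2: Count signs: positive = 8, negative = 3.
Step 3: Under H0: P(positive) = 0.5, so the number of positives S ~ Bin(11, 0.5).
Step 4: Two-sided exact p-value = sum of Bin(11,0.5) probabilities at or below the observed probability = 0.226562.
Step 5: alpha = 0.05. fail to reject H0.

n_eff = 11, pos = 8, neg = 3, p = 0.226562, fail to reject H0.


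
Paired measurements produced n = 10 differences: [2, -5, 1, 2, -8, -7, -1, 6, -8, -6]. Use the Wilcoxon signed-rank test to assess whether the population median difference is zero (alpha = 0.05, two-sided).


Step 1: Drop any zero differences (none here) and take |d_i|.
|d| = [2, 5, 1, 2, 8, 7, 1, 6, 8, 6]
Step 2: Midrank |d_i| (ties get averaged ranks).
ranks: |2|->3.5, |5|->5, |1|->1.5, |2|->3.5, |8|->9.5, |7|->8, |1|->1.5, |6|->6.5, |8|->9.5, |6|->6.5
Step 3: Attach original signs; sum ranks with positive sign and with negative sign.
W+ = 3.5 + 1.5 + 3.5 + 6.5 = 15
W- = 5 + 9.5 + 8 + 1.5 + 9.5 + 6.5 = 40
(Check: W+ + W- = 55 should equal n(n+1)/2 = 55.)
Step 4: Test statistic W = min(W+, W-) = 15.
Step 5: Ties in |d|, so use the tie-corrected normal approximation.
        E[W] = n(n+1)/4 = 10*11/4 = 27.5.
        Tie groups: |d|=1 (t=2), |d|=2 (t=2), |d|=6 (t=2), |d|=8 (t=2); sum(t^3 - t) = 24.
        Var[W] = n(n+1)(2n+1)/24 - sum(t^3-t)/48 = 2310/24 - 24/48 = 95.75.
        z = (W - E[W]) / sqrt(Var[W]) = (15 - 27.5) / 9.7852 = -1.2774.
        Two-sided p = 2*Phi(z) = 0.201447.
Step 6: alpha = 0.05. fail to reject H0.

W+ = 15, W- = 40, W = min = 15, p = 0.201447, fail to reject H0.


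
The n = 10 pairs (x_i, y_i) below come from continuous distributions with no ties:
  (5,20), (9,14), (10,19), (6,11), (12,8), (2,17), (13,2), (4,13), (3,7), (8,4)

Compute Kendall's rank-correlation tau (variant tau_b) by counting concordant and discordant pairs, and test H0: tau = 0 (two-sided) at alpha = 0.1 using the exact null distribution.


Step 1: Enumerate the 45 unordered pairs (i,j) with i<j and classify each by sign(x_j-x_i) * sign(y_j-y_i).
  (1,2):dx=+4,dy=-6->D; (1,3):dx=+5,dy=-1->D; (1,4):dx=+1,dy=-9->D; (1,5):dx=+7,dy=-12->D
  (1,6):dx=-3,dy=-3->C; (1,7):dx=+8,dy=-18->D; (1,8):dx=-1,dy=-7->C; (1,9):dx=-2,dy=-13->C
  (1,10):dx=+3,dy=-16->D; (2,3):dx=+1,dy=+5->C; (2,4):dx=-3,dy=-3->C; (2,5):dx=+3,dy=-6->D
  (2,6):dx=-7,dy=+3->D; (2,7):dx=+4,dy=-12->D; (2,8):dx=-5,dy=-1->C; (2,9):dx=-6,dy=-7->C
  (2,10):dx=-1,dy=-10->C; (3,4):dx=-4,dy=-8->C; (3,5):dx=+2,dy=-11->D; (3,6):dx=-8,dy=-2->C
  (3,7):dx=+3,dy=-17->D; (3,8):dx=-6,dy=-6->C; (3,9):dx=-7,dy=-12->C; (3,10):dx=-2,dy=-15->C
  (4,5):dx=+6,dy=-3->D; (4,6):dx=-4,dy=+6->D; (4,7):dx=+7,dy=-9->D; (4,8):dx=-2,dy=+2->D
  (4,9):dx=-3,dy=-4->C; (4,10):dx=+2,dy=-7->D; (5,6):dx=-10,dy=+9->D; (5,7):dx=+1,dy=-6->D
  (5,8):dx=-8,dy=+5->D; (5,9):dx=-9,dy=-1->C; (5,10):dx=-4,dy=-4->C; (6,7):dx=+11,dy=-15->D
  (6,8):dx=+2,dy=-4->D; (6,9):dx=+1,dy=-10->D; (6,10):dx=+6,dy=-13->D; (7,8):dx=-9,dy=+11->D
  (7,9):dx=-10,dy=+5->D; (7,10):dx=-5,dy=+2->D; (8,9):dx=-1,dy=-6->C; (8,10):dx=+4,dy=-9->D
  (9,10):dx=+5,dy=-3->D
Step 2: C = 17, D = 28, total pairs = 45.
Step 3: tau = (C - D)/(n(n-1)/2) = (17 - 28)/45 = -0.244444.
Step 4: Exact two-sided p-value (enumerate n! = 3628800 permutations of y under H0): p = 0.380720.
Step 5: alpha = 0.1. fail to reject H0.

tau_b = -0.2444 (C=17, D=28), p = 0.380720, fail to reject H0.


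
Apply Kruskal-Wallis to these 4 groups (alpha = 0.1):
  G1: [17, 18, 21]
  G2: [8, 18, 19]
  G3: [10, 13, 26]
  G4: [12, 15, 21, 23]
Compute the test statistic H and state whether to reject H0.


Step 1: Combine all N = 13 observations and assign midranks.
sorted (value, group, rank): (8,G2,1), (10,G3,2), (12,G4,3), (13,G3,4), (15,G4,5), (17,G1,6), (18,G1,7.5), (18,G2,7.5), (19,G2,9), (21,G1,10.5), (21,G4,10.5), (23,G4,12), (26,G3,13)
Step 2: Sum ranks within each group.
R_1 = 24 (n_1 = 3)
R_2 = 17.5 (n_2 = 3)
R_3 = 19 (n_3 = 3)
R_4 = 30.5 (n_4 = 4)
Step 3: H = 12/(N(N+1)) * sum(R_i^2/n_i) - 3(N+1)
     = 12/(13*14) * (24^2/3 + 17.5^2/3 + 19^2/3 + 30.5^2/4) - 3*14
     = 0.065934 * 646.979 - 42
     = 0.657967.
Step 4: Ties present; correction factor C = 1 - 12/(13^3 - 13) = 0.994505. Corrected H = 0.657967 / 0.994505 = 0.661602.
Step 5: Under H0, H ~ chi^2(3); p-value = 0.882196.
Step 6: alpha = 0.1. fail to reject H0.

H = 0.6616, df = 3, p = 0.882196, fail to reject H0.


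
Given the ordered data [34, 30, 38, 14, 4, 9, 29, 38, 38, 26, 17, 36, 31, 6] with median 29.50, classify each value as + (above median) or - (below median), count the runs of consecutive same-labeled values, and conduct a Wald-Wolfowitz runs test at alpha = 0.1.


Step 1: Compute median = 29.50; label A = above, B = below.
Labels in order: AAABBBBAABBAAB  (n_A = 7, n_B = 7)
Step 2: Count runs R = 6.
Step 3: Under H0 (random ordering), E[R] = 2*n_A*n_B/(n_A+n_B) + 1 = 2*7*7/14 + 1 = 8.0000.
        Var[R] = 2*n_A*n_B*(2*n_A*n_B - n_A - n_B) / ((n_A+n_B)^2 * (n_A+n_B-1)) = 8232/2548 = 3.2308.
        SD[R] = 1.7974.
Step 4: Continuity-corrected z = (R + 0.5 - E[R]) / SD[R] = (6 + 0.5 - 8.0000) / 1.7974 = -0.8345.
Step 5: Two-sided p-value via normal approximation = 2*(1 - Phi(|z|)) = 0.403986.
Step 6: alpha = 0.1. fail to reject H0.

R = 6, z = -0.8345, p = 0.403986, fail to reject H0.


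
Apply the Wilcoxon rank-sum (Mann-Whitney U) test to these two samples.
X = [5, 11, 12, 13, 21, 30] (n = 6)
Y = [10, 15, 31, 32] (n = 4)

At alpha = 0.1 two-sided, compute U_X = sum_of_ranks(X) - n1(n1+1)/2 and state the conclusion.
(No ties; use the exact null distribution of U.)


Step 1: Combine and sort all 10 observations; assign midranks.
sorted (value, group): (5,X), (10,Y), (11,X), (12,X), (13,X), (15,Y), (21,X), (30,X), (31,Y), (32,Y)
ranks: 5->1, 10->2, 11->3, 12->4, 13->5, 15->6, 21->7, 30->8, 31->9, 32->10
Step 2: Rank sum for X: R1 = 1 + 3 + 4 + 5 + 7 + 8 = 28.
Step 3: U_X = R1 - n1(n1+1)/2 = 28 - 6*7/2 = 28 - 21 = 7.
       U_Y = n1*n2 - U_X = 24 - 7 = 17.
Step 4: No ties, so the exact null distribution of U (based on enumerating the C(10,6) = 210 equally likely rank assignments) gives the two-sided p-value.
Step 5: p-value = 0.352381; compare to alpha = 0.1. fail to reject H0.

U_X = 7, p = 0.352381, fail to reject H0 at alpha = 0.1.


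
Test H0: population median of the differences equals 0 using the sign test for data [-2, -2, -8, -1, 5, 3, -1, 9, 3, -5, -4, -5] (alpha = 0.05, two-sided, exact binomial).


Step 1: Discard zero differences. Original n = 12; n_eff = number of nonzero differences = 12.
Nonzero differences (with sign): -2, -2, -8, -1, +5, +3, -1, +9, +3, -5, -4, -5
Step 2: Count signs: positive = 4, negative = 8.
Step 3: Under H0: P(positive) = 0.5, so the number of positives S ~ Bin(12, 0.5).
Step 4: Two-sided exact p-value = sum of Bin(12,0.5) probabilities at or below the observed probability = 0.387695.
Step 5: alpha = 0.05. fail to reject H0.

n_eff = 12, pos = 4, neg = 8, p = 0.387695, fail to reject H0.


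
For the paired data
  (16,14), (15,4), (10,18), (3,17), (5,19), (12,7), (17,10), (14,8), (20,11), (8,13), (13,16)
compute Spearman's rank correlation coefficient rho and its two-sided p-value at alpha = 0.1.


Step 1: Rank x and y separately (midranks; no ties here).
rank(x): 16->9, 15->8, 10->4, 3->1, 5->2, 12->5, 17->10, 14->7, 20->11, 8->3, 13->6
rank(y): 14->7, 4->1, 18->10, 17->9, 19->11, 7->2, 10->4, 8->3, 11->5, 13->6, 16->8
Step 2: d_i = R_x(i) - R_y(i); compute d_i^2.
  (9-7)^2=4, (8-1)^2=49, (4-10)^2=36, (1-9)^2=64, (2-11)^2=81, (5-2)^2=9, (10-4)^2=36, (7-3)^2=16, (11-5)^2=36, (3-6)^2=9, (6-8)^2=4
sum(d^2) = 344.
Step 3: rho = 1 - 6*344 / (11*(11^2 - 1)) = 1 - 2064/1320 = -0.563636.
Step 4: Under H0, t = rho * sqrt((n-2)/(1-rho^2)) = -2.0470 ~ t(9).
Step 5: Two-sided p-value from the t-distribution with 9 df = 0.070952.
Step 6: alpha = 0.1. reject H0.

rho = -0.5636, p = 0.070952, reject H0 at alpha = 0.1.


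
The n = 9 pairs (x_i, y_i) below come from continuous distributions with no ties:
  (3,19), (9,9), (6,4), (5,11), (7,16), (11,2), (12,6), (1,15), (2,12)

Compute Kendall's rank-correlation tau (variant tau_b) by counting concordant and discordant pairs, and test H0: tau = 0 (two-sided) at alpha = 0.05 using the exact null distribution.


Step 1: Enumerate the 36 unordered pairs (i,j) with i<j and classify each by sign(x_j-x_i) * sign(y_j-y_i).
  (1,2):dx=+6,dy=-10->D; (1,3):dx=+3,dy=-15->D; (1,4):dx=+2,dy=-8->D; (1,5):dx=+4,dy=-3->D
  (1,6):dx=+8,dy=-17->D; (1,7):dx=+9,dy=-13->D; (1,8):dx=-2,dy=-4->C; (1,9):dx=-1,dy=-7->C
  (2,3):dx=-3,dy=-5->C; (2,4):dx=-4,dy=+2->D; (2,5):dx=-2,dy=+7->D; (2,6):dx=+2,dy=-7->D
  (2,7):dx=+3,dy=-3->D; (2,8):dx=-8,dy=+6->D; (2,9):dx=-7,dy=+3->D; (3,4):dx=-1,dy=+7->D
  (3,5):dx=+1,dy=+12->C; (3,6):dx=+5,dy=-2->D; (3,7):dx=+6,dy=+2->C; (3,8):dx=-5,dy=+11->D
  (3,9):dx=-4,dy=+8->D; (4,5):dx=+2,dy=+5->C; (4,6):dx=+6,dy=-9->D; (4,7):dx=+7,dy=-5->D
  (4,8):dx=-4,dy=+4->D; (4,9):dx=-3,dy=+1->D; (5,6):dx=+4,dy=-14->D; (5,7):dx=+5,dy=-10->D
  (5,8):dx=-6,dy=-1->C; (5,9):dx=-5,dy=-4->C; (6,7):dx=+1,dy=+4->C; (6,8):dx=-10,dy=+13->D
  (6,9):dx=-9,dy=+10->D; (7,8):dx=-11,dy=+9->D; (7,9):dx=-10,dy=+6->D; (8,9):dx=+1,dy=-3->D
Step 2: C = 9, D = 27, total pairs = 36.
Step 3: tau = (C - D)/(n(n-1)/2) = (9 - 27)/36 = -0.500000.
Step 4: Exact two-sided p-value (enumerate n! = 362880 permutations of y under H0): p = 0.075176.
Step 5: alpha = 0.05. fail to reject H0.

tau_b = -0.5000 (C=9, D=27), p = 0.075176, fail to reject H0.


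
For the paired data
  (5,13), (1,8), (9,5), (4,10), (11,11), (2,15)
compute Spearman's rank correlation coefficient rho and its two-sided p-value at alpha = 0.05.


Step 1: Rank x and y separately (midranks; no ties here).
rank(x): 5->4, 1->1, 9->5, 4->3, 11->6, 2->2
rank(y): 13->5, 8->2, 5->1, 10->3, 11->4, 15->6
Step 2: d_i = R_x(i) - R_y(i); compute d_i^2.
  (4-5)^2=1, (1-2)^2=1, (5-1)^2=16, (3-3)^2=0, (6-4)^2=4, (2-6)^2=16
sum(d^2) = 38.
Step 3: rho = 1 - 6*38 / (6*(6^2 - 1)) = 1 - 228/210 = -0.085714.
Step 4: Under H0, t = rho * sqrt((n-2)/(1-rho^2)) = -0.1721 ~ t(4).
Step 5: Two-sided p-value from the t-distribution with 4 df = 0.871743.
Step 6: alpha = 0.05. fail to reject H0.

rho = -0.0857, p = 0.871743, fail to reject H0 at alpha = 0.05.


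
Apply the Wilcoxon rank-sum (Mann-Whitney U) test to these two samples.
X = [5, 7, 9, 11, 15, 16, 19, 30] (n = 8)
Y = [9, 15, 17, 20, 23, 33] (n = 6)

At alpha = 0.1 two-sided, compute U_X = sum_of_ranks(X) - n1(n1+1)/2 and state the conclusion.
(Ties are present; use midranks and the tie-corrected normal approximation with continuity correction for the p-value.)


Step 1: Combine and sort all 14 observations; assign midranks.
sorted (value, group): (5,X), (7,X), (9,X), (9,Y), (11,X), (15,X), (15,Y), (16,X), (17,Y), (19,X), (20,Y), (23,Y), (30,X), (33,Y)
ranks: 5->1, 7->2, 9->3.5, 9->3.5, 11->5, 15->6.5, 15->6.5, 16->8, 17->9, 19->10, 20->11, 23->12, 30->13, 33->14
Step 2: Rank sum for X: R1 = 1 + 2 + 3.5 + 5 + 6.5 + 8 + 10 + 13 = 49.
Step 3: U_X = R1 - n1(n1+1)/2 = 49 - 8*9/2 = 49 - 36 = 13.
       U_Y = n1*n2 - U_X = 48 - 13 = 35.
Step 4: Ties are present, so use the tie-corrected normal approximation (with continuity correction) for the p-value.
Step 5: p-value = 0.174295; compare to alpha = 0.1. fail to reject H0.

U_X = 13, p = 0.174295, fail to reject H0 at alpha = 0.1.


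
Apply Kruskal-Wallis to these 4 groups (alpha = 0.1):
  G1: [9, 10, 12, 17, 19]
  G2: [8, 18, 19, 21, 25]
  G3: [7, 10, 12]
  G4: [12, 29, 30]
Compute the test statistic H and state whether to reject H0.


Step 1: Combine all N = 16 observations and assign midranks.
sorted (value, group, rank): (7,G3,1), (8,G2,2), (9,G1,3), (10,G1,4.5), (10,G3,4.5), (12,G1,7), (12,G3,7), (12,G4,7), (17,G1,9), (18,G2,10), (19,G1,11.5), (19,G2,11.5), (21,G2,13), (25,G2,14), (29,G4,15), (30,G4,16)
Step 2: Sum ranks within each group.
R_1 = 35 (n_1 = 5)
R_2 = 50.5 (n_2 = 5)
R_3 = 12.5 (n_3 = 3)
R_4 = 38 (n_4 = 3)
Step 3: H = 12/(N(N+1)) * sum(R_i^2/n_i) - 3(N+1)
     = 12/(16*17) * (35^2/5 + 50.5^2/5 + 12.5^2/3 + 38^2/3) - 3*17
     = 0.044118 * 1288.47 - 51
     = 5.844118.
Step 4: Ties present; correction factor C = 1 - 36/(16^3 - 16) = 0.991176. Corrected H = 5.844118 / 0.991176 = 5.896142.
Step 5: Under H0, H ~ chi^2(3); p-value = 0.116774.
Step 6: alpha = 0.1. fail to reject H0.

H = 5.8961, df = 3, p = 0.116774, fail to reject H0.


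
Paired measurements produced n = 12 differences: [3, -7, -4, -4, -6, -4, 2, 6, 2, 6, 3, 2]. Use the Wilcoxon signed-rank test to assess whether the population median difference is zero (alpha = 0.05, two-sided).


Step 1: Drop any zero differences (none here) and take |d_i|.
|d| = [3, 7, 4, 4, 6, 4, 2, 6, 2, 6, 3, 2]
Step 2: Midrank |d_i| (ties get averaged ranks).
ranks: |3|->4.5, |7|->12, |4|->7, |4|->7, |6|->10, |4|->7, |2|->2, |6|->10, |2|->2, |6|->10, |3|->4.5, |2|->2
Step 3: Attach original signs; sum ranks with positive sign and with negative sign.
W+ = 4.5 + 2 + 10 + 2 + 10 + 4.5 + 2 = 35
W- = 12 + 7 + 7 + 10 + 7 = 43
(Check: W+ + W- = 78 should equal n(n+1)/2 = 78.)
Step 4: Test statistic W = min(W+, W-) = 35.
Step 5: Ties in |d|, so use the tie-corrected normal approximation.
        E[W] = n(n+1)/4 = 12*13/4 = 39.
        Tie groups: |d|=2 (t=3), |d|=3 (t=2), |d|=4 (t=3), |d|=6 (t=3); sum(t^3 - t) = 78.
        Var[W] = n(n+1)(2n+1)/24 - sum(t^3-t)/48 = 3900/24 - 78/48 = 160.875.
        z = (W - E[W]) / sqrt(Var[W]) = (35 - 39) / 12.6837 = -0.3154.
        Two-sided p = 2*Phi(z) = 0.752483.
Step 6: alpha = 0.05. fail to reject H0.

W+ = 35, W- = 43, W = min = 35, p = 0.752483, fail to reject H0.


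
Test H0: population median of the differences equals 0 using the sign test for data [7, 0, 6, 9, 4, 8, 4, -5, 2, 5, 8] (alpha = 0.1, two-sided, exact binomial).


Step 1: Discard zero differences. Original n = 11; n_eff = number of nonzero differences = 10.
Nonzero differences (with sign): +7, +6, +9, +4, +8, +4, -5, +2, +5, +8
Step 2: Count signs: positive = 9, negative = 1.
Step 3: Under H0: P(positive) = 0.5, so the number of positives S ~ Bin(10, 0.5).
Step 4: Two-sided exact p-value = sum of Bin(10,0.5) probabilities at or below the observed probability = 0.021484.
Step 5: alpha = 0.1. reject H0.

n_eff = 10, pos = 9, neg = 1, p = 0.021484, reject H0.


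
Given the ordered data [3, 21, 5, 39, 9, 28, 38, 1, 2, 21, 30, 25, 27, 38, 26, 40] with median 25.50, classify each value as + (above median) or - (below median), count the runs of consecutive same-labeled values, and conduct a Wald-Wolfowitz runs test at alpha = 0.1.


Step 1: Compute median = 25.50; label A = above, B = below.
Labels in order: BBBABAABBBABAAAA  (n_A = 8, n_B = 8)
Step 2: Count runs R = 8.
Step 3: Under H0 (random ordering), E[R] = 2*n_A*n_B/(n_A+n_B) + 1 = 2*8*8/16 + 1 = 9.0000.
        Var[R] = 2*n_A*n_B*(2*n_A*n_B - n_A - n_B) / ((n_A+n_B)^2 * (n_A+n_B-1)) = 14336/3840 = 3.7333.
        SD[R] = 1.9322.
Step 4: Continuity-corrected z = (R + 0.5 - E[R]) / SD[R] = (8 + 0.5 - 9.0000) / 1.9322 = -0.2588.
Step 5: Two-sided p-value via normal approximation = 2*(1 - Phi(|z|)) = 0.795809.
Step 6: alpha = 0.1. fail to reject H0.

R = 8, z = -0.2588, p = 0.795809, fail to reject H0.


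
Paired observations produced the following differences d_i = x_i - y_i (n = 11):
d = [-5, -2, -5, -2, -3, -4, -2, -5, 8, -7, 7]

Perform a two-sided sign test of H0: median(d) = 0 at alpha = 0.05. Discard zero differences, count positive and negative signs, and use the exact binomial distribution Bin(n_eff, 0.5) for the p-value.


Step 1: Discard zero differences. Original n = 11; n_eff = number of nonzero differences = 11.
Nonzero differences (with sign): -5, -2, -5, -2, -3, -4, -2, -5, +8, -7, +7
Step 2: Count signs: positive = 2, negative = 9.
Step 3: Under H0: P(positive) = 0.5, so the number of positives S ~ Bin(11, 0.5).
Step 4: Two-sided exact p-value = sum of Bin(11,0.5) probabilities at or below the observed probability = 0.065430.
Step 5: alpha = 0.05. fail to reject H0.

n_eff = 11, pos = 2, neg = 9, p = 0.065430, fail to reject H0.


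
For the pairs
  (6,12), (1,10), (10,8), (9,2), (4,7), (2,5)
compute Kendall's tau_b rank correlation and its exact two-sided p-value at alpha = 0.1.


Step 1: Enumerate the 15 unordered pairs (i,j) with i<j and classify each by sign(x_j-x_i) * sign(y_j-y_i).
  (1,2):dx=-5,dy=-2->C; (1,3):dx=+4,dy=-4->D; (1,4):dx=+3,dy=-10->D; (1,5):dx=-2,dy=-5->C
  (1,6):dx=-4,dy=-7->C; (2,3):dx=+9,dy=-2->D; (2,4):dx=+8,dy=-8->D; (2,5):dx=+3,dy=-3->D
  (2,6):dx=+1,dy=-5->D; (3,4):dx=-1,dy=-6->C; (3,5):dx=-6,dy=-1->C; (3,6):dx=-8,dy=-3->C
  (4,5):dx=-5,dy=+5->D; (4,6):dx=-7,dy=+3->D; (5,6):dx=-2,dy=-2->C
Step 2: C = 7, D = 8, total pairs = 15.
Step 3: tau = (C - D)/(n(n-1)/2) = (7 - 8)/15 = -0.066667.
Step 4: Exact two-sided p-value (enumerate n! = 720 permutations of y under H0): p = 1.000000.
Step 5: alpha = 0.1. fail to reject H0.

tau_b = -0.0667 (C=7, D=8), p = 1.000000, fail to reject H0.


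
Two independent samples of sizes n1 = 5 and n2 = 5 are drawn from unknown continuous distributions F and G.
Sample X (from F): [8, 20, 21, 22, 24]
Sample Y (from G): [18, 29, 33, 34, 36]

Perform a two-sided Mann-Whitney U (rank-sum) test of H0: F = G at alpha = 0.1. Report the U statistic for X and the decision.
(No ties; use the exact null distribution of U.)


Step 1: Combine and sort all 10 observations; assign midranks.
sorted (value, group): (8,X), (18,Y), (20,X), (21,X), (22,X), (24,X), (29,Y), (33,Y), (34,Y), (36,Y)
ranks: 8->1, 18->2, 20->3, 21->4, 22->5, 24->6, 29->7, 33->8, 34->9, 36->10
Step 2: Rank sum for X: R1 = 1 + 3 + 4 + 5 + 6 = 19.
Step 3: U_X = R1 - n1(n1+1)/2 = 19 - 5*6/2 = 19 - 15 = 4.
       U_Y = n1*n2 - U_X = 25 - 4 = 21.
Step 4: No ties, so the exact null distribution of U (based on enumerating the C(10,5) = 252 equally likely rank assignments) gives the two-sided p-value.
Step 5: p-value = 0.095238; compare to alpha = 0.1. reject H0.

U_X = 4, p = 0.095238, reject H0 at alpha = 0.1.


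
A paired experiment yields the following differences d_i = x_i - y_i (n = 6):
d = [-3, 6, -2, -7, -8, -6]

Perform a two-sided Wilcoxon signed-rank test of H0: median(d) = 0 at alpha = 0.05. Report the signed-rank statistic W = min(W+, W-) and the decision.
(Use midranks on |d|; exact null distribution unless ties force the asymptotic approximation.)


Step 1: Drop any zero differences (none here) and take |d_i|.
|d| = [3, 6, 2, 7, 8, 6]
Step 2: Midrank |d_i| (ties get averaged ranks).
ranks: |3|->2, |6|->3.5, |2|->1, |7|->5, |8|->6, |6|->3.5
Step 3: Attach original signs; sum ranks with positive sign and with negative sign.
W+ = 3.5 = 3.5
W- = 2 + 1 + 5 + 6 + 3.5 = 17.5
(Check: W+ + W- = 21 should equal n(n+1)/2 = 21.)
Step 4: Test statistic W = min(W+, W-) = 3.5.
Step 5: Ties in |d|, so use the tie-corrected normal approximation.
        E[W] = n(n+1)/4 = 6*7/4 = 10.5.
        Tie groups: |d|=6 (t=2); sum(t^3 - t) = 6.
        Var[W] = n(n+1)(2n+1)/24 - sum(t^3-t)/48 = 546/24 - 6/48 = 22.625.
        z = (W - E[W]) / sqrt(Var[W]) = (3.5 - 10.5) / 4.7566 = -1.4716.
        Two-sided p = 2*Phi(z) = 0.141116.
Step 6: alpha = 0.05. fail to reject H0.

W+ = 3.5, W- = 17.5, W = min = 3.5, p = 0.141116, fail to reject H0.


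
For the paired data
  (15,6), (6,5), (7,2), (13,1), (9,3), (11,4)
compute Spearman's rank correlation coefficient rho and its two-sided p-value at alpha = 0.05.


Step 1: Rank x and y separately (midranks; no ties here).
rank(x): 15->6, 6->1, 7->2, 13->5, 9->3, 11->4
rank(y): 6->6, 5->5, 2->2, 1->1, 3->3, 4->4
Step 2: d_i = R_x(i) - R_y(i); compute d_i^2.
  (6-6)^2=0, (1-5)^2=16, (2-2)^2=0, (5-1)^2=16, (3-3)^2=0, (4-4)^2=0
sum(d^2) = 32.
Step 3: rho = 1 - 6*32 / (6*(6^2 - 1)) = 1 - 192/210 = 0.085714.
Step 4: Under H0, t = rho * sqrt((n-2)/(1-rho^2)) = 0.1721 ~ t(4).
Step 5: Two-sided p-value from the t-distribution with 4 df = 0.871743.
Step 6: alpha = 0.05. fail to reject H0.

rho = 0.0857, p = 0.871743, fail to reject H0 at alpha = 0.05.


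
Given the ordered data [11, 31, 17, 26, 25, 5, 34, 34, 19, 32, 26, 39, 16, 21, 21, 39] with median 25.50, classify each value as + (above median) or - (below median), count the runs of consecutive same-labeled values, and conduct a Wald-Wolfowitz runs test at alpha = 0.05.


Step 1: Compute median = 25.50; label A = above, B = below.
Labels in order: BABABBAABAAABBBA  (n_A = 8, n_B = 8)
Step 2: Count runs R = 10.
Step 3: Under H0 (random ordering), E[R] = 2*n_A*n_B/(n_A+n_B) + 1 = 2*8*8/16 + 1 = 9.0000.
        Var[R] = 2*n_A*n_B*(2*n_A*n_B - n_A - n_B) / ((n_A+n_B)^2 * (n_A+n_B-1)) = 14336/3840 = 3.7333.
        SD[R] = 1.9322.
Step 4: Continuity-corrected z = (R - 0.5 - E[R]) / SD[R] = (10 - 0.5 - 9.0000) / 1.9322 = 0.2588.
Step 5: Two-sided p-value via normal approximation = 2*(1 - Phi(|z|)) = 0.795809.
Step 6: alpha = 0.05. fail to reject H0.

R = 10, z = 0.2588, p = 0.795809, fail to reject H0.


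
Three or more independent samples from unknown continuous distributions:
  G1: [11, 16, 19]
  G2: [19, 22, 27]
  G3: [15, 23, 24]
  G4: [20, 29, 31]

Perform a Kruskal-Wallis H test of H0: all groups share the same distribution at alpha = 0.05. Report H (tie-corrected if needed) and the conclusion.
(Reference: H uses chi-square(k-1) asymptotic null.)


Step 1: Combine all N = 12 observations and assign midranks.
sorted (value, group, rank): (11,G1,1), (15,G3,2), (16,G1,3), (19,G1,4.5), (19,G2,4.5), (20,G4,6), (22,G2,7), (23,G3,8), (24,G3,9), (27,G2,10), (29,G4,11), (31,G4,12)
Step 2: Sum ranks within each group.
R_1 = 8.5 (n_1 = 3)
R_2 = 21.5 (n_2 = 3)
R_3 = 19 (n_3 = 3)
R_4 = 29 (n_4 = 3)
Step 3: H = 12/(N(N+1)) * sum(R_i^2/n_i) - 3(N+1)
     = 12/(12*13) * (8.5^2/3 + 21.5^2/3 + 19^2/3 + 29^2/3) - 3*13
     = 0.076923 * 578.833 - 39
     = 5.525641.
Step 4: Ties present; correction factor C = 1 - 6/(12^3 - 12) = 0.996503. Corrected H = 5.525641 / 0.996503 = 5.545029.
Step 5: Under H0, H ~ chi^2(3); p-value = 0.135970.
Step 6: alpha = 0.05. fail to reject H0.

H = 5.5450, df = 3, p = 0.135970, fail to reject H0.


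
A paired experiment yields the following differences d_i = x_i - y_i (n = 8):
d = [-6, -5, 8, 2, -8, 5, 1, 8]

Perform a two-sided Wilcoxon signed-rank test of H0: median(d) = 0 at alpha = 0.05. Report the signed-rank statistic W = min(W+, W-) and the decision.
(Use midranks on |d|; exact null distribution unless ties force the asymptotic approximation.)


Step 1: Drop any zero differences (none here) and take |d_i|.
|d| = [6, 5, 8, 2, 8, 5, 1, 8]
Step 2: Midrank |d_i| (ties get averaged ranks).
ranks: |6|->5, |5|->3.5, |8|->7, |2|->2, |8|->7, |5|->3.5, |1|->1, |8|->7
Step 3: Attach original signs; sum ranks with positive sign and with negative sign.
W+ = 7 + 2 + 3.5 + 1 + 7 = 20.5
W- = 5 + 3.5 + 7 = 15.5
(Check: W+ + W- = 36 should equal n(n+1)/2 = 36.)
Step 4: Test statistic W = min(W+, W-) = 15.5.
Step 5: Ties in |d|, so use the tie-corrected normal approximation.
        E[W] = n(n+1)/4 = 8*9/4 = 18.
        Tie groups: |d|=5 (t=2), |d|=8 (t=3); sum(t^3 - t) = 30.
        Var[W] = n(n+1)(2n+1)/24 - sum(t^3-t)/48 = 1224/24 - 30/48 = 50.375.
        z = (W - E[W]) / sqrt(Var[W]) = (15.5 - 18) / 7.0975 = -0.3522.
        Two-sided p = 2*Phi(z) = 0.724662.
Step 6: alpha = 0.05. fail to reject H0.

W+ = 20.5, W- = 15.5, W = min = 15.5, p = 0.724662, fail to reject H0.


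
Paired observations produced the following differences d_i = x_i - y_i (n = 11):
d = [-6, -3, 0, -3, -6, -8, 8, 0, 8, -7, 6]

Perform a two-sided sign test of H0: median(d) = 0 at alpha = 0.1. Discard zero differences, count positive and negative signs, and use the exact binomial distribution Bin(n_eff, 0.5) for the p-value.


Step 1: Discard zero differences. Original n = 11; n_eff = number of nonzero differences = 9.
Nonzero differences (with sign): -6, -3, -3, -6, -8, +8, +8, -7, +6
Step 2: Count signs: positive = 3, negative = 6.
Step 3: Under H0: P(positive) = 0.5, so the number of positives S ~ Bin(9, 0.5).
Step 4: Two-sided exact p-value = sum of Bin(9,0.5) probabilities at or below the observed probability = 0.507812.
Step 5: alpha = 0.1. fail to reject H0.

n_eff = 9, pos = 3, neg = 6, p = 0.507812, fail to reject H0.


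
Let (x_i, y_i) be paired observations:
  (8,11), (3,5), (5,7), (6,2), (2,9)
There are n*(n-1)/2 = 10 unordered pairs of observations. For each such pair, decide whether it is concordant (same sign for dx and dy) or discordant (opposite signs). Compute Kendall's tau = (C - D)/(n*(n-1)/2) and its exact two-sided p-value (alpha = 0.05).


Step 1: Enumerate the 10 unordered pairs (i,j) with i<j and classify each by sign(x_j-x_i) * sign(y_j-y_i).
  (1,2):dx=-5,dy=-6->C; (1,3):dx=-3,dy=-4->C; (1,4):dx=-2,dy=-9->C; (1,5):dx=-6,dy=-2->C
  (2,3):dx=+2,dy=+2->C; (2,4):dx=+3,dy=-3->D; (2,5):dx=-1,dy=+4->D; (3,4):dx=+1,dy=-5->D
  (3,5):dx=-3,dy=+2->D; (4,5):dx=-4,dy=+7->D
Step 2: C = 5, D = 5, total pairs = 10.
Step 3: tau = (C - D)/(n(n-1)/2) = (5 - 5)/10 = 0.000000.
Step 4: Exact two-sided p-value (enumerate n! = 120 permutations of y under H0): p = 1.000000.
Step 5: alpha = 0.05. fail to reject H0.

tau_b = 0.0000 (C=5, D=5), p = 1.000000, fail to reject H0.


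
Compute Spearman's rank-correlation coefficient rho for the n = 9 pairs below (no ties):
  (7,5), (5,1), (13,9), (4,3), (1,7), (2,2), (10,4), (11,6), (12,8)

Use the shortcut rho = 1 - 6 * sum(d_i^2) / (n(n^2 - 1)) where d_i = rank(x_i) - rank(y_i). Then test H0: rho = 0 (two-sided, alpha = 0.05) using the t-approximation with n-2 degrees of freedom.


Step 1: Rank x and y separately (midranks; no ties here).
rank(x): 7->5, 5->4, 13->9, 4->3, 1->1, 2->2, 10->6, 11->7, 12->8
rank(y): 5->5, 1->1, 9->9, 3->3, 7->7, 2->2, 4->4, 6->6, 8->8
Step 2: d_i = R_x(i) - R_y(i); compute d_i^2.
  (5-5)^2=0, (4-1)^2=9, (9-9)^2=0, (3-3)^2=0, (1-7)^2=36, (2-2)^2=0, (6-4)^2=4, (7-6)^2=1, (8-8)^2=0
sum(d^2) = 50.
Step 3: rho = 1 - 6*50 / (9*(9^2 - 1)) = 1 - 300/720 = 0.583333.
Step 4: Under H0, t = rho * sqrt((n-2)/(1-rho^2)) = 1.9001 ~ t(7).
Step 5: Two-sided p-value from the t-distribution with 7 df = 0.099186.
Step 6: alpha = 0.05. fail to reject H0.

rho = 0.5833, p = 0.099186, fail to reject H0 at alpha = 0.05.


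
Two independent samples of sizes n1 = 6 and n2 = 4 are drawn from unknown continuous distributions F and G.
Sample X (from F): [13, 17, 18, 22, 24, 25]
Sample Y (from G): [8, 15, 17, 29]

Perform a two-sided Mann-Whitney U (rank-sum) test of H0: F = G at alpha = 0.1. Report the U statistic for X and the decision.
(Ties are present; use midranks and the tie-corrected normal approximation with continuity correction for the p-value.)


Step 1: Combine and sort all 10 observations; assign midranks.
sorted (value, group): (8,Y), (13,X), (15,Y), (17,X), (17,Y), (18,X), (22,X), (24,X), (25,X), (29,Y)
ranks: 8->1, 13->2, 15->3, 17->4.5, 17->4.5, 18->6, 22->7, 24->8, 25->9, 29->10
Step 2: Rank sum for X: R1 = 2 + 4.5 + 6 + 7 + 8 + 9 = 36.5.
Step 3: U_X = R1 - n1(n1+1)/2 = 36.5 - 6*7/2 = 36.5 - 21 = 15.5.
       U_Y = n1*n2 - U_X = 24 - 15.5 = 8.5.
Step 4: Ties are present, so use the tie-corrected normal approximation (with continuity correction) for the p-value.
Step 5: p-value = 0.521166; compare to alpha = 0.1. fail to reject H0.

U_X = 15.5, p = 0.521166, fail to reject H0 at alpha = 0.1.
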